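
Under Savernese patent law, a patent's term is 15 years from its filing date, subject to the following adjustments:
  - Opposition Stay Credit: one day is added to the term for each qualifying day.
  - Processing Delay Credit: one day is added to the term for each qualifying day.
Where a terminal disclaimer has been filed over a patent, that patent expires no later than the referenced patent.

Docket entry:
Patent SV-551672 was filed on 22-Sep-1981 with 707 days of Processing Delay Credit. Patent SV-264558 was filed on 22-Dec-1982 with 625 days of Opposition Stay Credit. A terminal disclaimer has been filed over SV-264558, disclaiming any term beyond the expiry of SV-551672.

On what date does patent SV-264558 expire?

August 30, 1998

Natural term of SV-264558:
  Base: filing + 15 years → 22 December 1997.
  Opposition Stay Credit: +625 days → 8 September 1999.
Expiry of referenced patent SV-551672:
  Base: filing + 15 years → 22 September 1996.
  Processing Delay Credit: +707 days → 30 August 1998.
Terminal disclaimer: SV-264558 expires on the earlier of 8 September 1999 and 30 August 1998.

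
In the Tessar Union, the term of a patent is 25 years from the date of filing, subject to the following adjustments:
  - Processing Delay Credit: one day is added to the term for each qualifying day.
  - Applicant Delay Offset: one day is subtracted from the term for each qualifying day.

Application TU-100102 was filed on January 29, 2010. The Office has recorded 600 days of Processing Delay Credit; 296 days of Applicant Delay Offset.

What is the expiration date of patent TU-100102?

Base term: filing date + 25 years → 29 January 2035.
Processing Delay Credit: +600 days → 20 September 2036.
Applicant Delay Offset: −296 days → 29 November 2035.

2035-11-29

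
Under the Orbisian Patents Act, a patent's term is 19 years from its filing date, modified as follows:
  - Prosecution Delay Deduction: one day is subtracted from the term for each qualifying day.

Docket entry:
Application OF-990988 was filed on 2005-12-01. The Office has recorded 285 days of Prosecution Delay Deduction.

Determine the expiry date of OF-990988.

Base term: filing date + 19 years → 1 December 2024.
Prosecution Delay Deduction: −285 days → 20 February 2024.

2024-02-20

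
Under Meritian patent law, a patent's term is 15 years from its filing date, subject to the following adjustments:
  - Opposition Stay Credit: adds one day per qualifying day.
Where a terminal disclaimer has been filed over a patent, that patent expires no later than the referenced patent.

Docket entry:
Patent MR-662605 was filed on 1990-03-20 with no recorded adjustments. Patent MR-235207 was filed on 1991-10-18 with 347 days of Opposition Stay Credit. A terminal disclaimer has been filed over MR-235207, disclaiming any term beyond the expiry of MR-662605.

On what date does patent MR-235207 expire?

Natural term of MR-235207:
  Base: filing + 15 years → 18 October 2006.
  Opposition Stay Credit: +347 days → 30 September 2007.
Expiry of referenced patent MR-662605:
  Base: filing + 15 years → 20 March 2005.
Terminal disclaimer: MR-235207 expires on the earlier of 30 September 2007 and 20 March 2005.

March 20, 2005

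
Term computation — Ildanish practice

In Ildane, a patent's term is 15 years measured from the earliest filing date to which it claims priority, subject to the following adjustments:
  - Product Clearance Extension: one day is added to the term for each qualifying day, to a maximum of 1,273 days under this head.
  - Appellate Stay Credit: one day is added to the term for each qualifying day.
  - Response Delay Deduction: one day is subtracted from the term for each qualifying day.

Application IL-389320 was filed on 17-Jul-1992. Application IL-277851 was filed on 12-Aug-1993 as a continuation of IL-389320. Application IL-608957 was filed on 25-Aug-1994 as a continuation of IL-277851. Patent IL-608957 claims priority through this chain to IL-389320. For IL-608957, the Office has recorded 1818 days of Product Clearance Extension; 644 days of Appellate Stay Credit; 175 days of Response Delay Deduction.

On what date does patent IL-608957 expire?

April 23, 2012

Earliest priority filing: 17 July 1992.
Base term: 17 July 1992 + 15 years → 17 July 2007.
Product Clearance Extension: 1818 days claimed exceeds the 1273-day cap, so +1273 days → 10 January 2011.
Appellate Stay Credit: +644 days → 15 October 2012.
Response Delay Deduction: −175 days → 23 April 2012.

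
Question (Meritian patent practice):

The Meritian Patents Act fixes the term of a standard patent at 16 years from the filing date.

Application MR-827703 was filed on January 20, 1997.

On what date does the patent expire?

Filing date + 16 years → 20 January 2013.

2013-01-20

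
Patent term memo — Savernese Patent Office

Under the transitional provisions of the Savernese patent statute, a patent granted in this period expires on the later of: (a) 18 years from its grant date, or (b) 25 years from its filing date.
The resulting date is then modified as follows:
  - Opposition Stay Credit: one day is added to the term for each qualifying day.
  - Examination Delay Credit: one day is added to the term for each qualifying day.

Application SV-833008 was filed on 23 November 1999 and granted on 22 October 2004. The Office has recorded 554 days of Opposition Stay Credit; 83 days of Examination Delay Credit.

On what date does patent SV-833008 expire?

(a) grant + 18 years → 22 October 2022.
(b) filing + 25 years → 23 November 2024.
Later of the two: 23 November 2024.
Opposition Stay Credit: +554 days → 31 May 2026.
Examination Delay Credit: +83 days → 22 August 2026.

2026-08-22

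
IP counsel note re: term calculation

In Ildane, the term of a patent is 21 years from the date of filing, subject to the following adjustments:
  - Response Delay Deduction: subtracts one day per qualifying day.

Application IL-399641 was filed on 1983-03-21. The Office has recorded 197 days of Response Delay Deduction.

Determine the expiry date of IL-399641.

September 6, 2003

Base term: filing date + 21 years → 21 March 2004.
Response Delay Deduction: −197 days → 6 September 2003.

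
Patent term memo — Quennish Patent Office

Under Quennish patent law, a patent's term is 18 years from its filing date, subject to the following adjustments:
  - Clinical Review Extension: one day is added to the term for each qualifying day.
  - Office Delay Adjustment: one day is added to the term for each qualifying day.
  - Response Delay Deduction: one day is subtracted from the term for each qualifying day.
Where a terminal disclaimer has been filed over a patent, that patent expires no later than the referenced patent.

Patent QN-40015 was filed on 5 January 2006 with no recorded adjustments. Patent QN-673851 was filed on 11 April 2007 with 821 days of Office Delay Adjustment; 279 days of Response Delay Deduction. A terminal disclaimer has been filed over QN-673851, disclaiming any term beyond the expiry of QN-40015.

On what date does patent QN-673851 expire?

Natural term of QN-673851:
  Base: filing + 18 years → 11 April 2025.
  Office Delay Adjustment: +821 days → 11 July 2027.
  Response Delay Deduction: −279 days → 5 October 2026.
Expiry of referenced patent QN-40015:
  Base: filing + 18 years → 5 January 2024.
Terminal disclaimer: QN-673851 expires on the earlier of 5 October 2026 and 5 January 2024.

2024-01-05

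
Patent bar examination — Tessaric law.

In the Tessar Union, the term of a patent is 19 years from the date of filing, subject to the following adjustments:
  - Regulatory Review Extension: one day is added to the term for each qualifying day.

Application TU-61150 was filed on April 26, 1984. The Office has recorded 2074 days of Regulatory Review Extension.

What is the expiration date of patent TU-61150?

Base term: filing date + 19 years → 26 April 2003.
Regulatory Review Extension: +2074 days → 29 December 2008.

2008-12-29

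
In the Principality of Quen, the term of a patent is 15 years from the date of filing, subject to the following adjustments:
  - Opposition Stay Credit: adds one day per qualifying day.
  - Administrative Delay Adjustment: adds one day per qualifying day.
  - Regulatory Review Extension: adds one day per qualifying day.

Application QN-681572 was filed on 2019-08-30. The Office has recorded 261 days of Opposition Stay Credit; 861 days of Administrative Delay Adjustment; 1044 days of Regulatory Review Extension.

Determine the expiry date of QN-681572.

Base term: filing date + 15 years → 30 August 2034.
Opposition Stay Credit: +261 days → 18 May 2035.
Administrative Delay Adjustment: +861 days → 25 September 2037.
Regulatory Review Extension: +1044 days → 4 August 2040.

August 4, 2040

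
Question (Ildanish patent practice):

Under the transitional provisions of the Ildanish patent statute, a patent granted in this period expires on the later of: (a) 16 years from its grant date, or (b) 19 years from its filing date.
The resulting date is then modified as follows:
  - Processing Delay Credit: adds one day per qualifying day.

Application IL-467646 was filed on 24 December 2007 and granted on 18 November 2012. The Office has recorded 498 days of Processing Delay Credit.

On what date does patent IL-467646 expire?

2030-03-31

(a) grant + 16 years → 18 November 2028.
(b) filing + 19 years → 24 December 2026.
Later of the two: 18 November 2028.
Processing Delay Credit: +498 days → 31 March 2030.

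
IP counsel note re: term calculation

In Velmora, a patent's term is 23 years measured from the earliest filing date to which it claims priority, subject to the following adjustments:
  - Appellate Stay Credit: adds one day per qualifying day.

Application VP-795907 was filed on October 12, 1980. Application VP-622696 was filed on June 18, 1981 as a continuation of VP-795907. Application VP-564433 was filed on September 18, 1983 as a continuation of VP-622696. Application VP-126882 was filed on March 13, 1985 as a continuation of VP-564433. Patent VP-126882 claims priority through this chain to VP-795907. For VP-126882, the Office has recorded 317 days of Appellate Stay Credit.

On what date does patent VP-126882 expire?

Earliest priority filing: 12 October 1980.
Base term: 12 October 1980 + 23 years → 12 October 2003.
Appellate Stay Credit: +317 days → 24 August 2004.

2004-08-24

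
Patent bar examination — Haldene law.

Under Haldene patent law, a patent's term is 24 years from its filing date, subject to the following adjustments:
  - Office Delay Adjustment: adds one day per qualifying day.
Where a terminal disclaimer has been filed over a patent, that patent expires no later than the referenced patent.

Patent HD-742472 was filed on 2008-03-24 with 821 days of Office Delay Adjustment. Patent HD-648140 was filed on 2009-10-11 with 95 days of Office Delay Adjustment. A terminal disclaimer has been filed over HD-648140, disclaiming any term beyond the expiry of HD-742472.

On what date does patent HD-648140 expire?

Natural term of HD-648140:
  Base: filing + 24 years → 11 October 2033.
  Office Delay Adjustment: +95 days → 14 January 2034.
Expiry of referenced patent HD-742472:
  Base: filing + 24 years → 24 March 2032.
  Office Delay Adjustment: +821 days → 23 June 2034.
Terminal disclaimer: HD-648140 expires on the earlier of 14 January 2034 and 23 June 2034.

January 14, 2034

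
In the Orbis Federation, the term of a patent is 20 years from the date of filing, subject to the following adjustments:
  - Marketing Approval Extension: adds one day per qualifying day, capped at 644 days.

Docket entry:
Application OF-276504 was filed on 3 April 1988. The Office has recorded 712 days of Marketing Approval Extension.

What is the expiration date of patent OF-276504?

Base term: filing date + 20 years → 3 April 2008.
Marketing Approval Extension: 712 days claimed exceeds the 644-day cap, so +644 days → 7 January 2010.

2010-01-07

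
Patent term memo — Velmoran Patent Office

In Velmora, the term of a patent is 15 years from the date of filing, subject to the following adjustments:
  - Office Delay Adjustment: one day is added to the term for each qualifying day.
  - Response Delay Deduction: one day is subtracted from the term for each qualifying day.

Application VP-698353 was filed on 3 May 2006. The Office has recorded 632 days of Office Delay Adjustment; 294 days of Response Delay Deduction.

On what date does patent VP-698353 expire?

Base term: filing date + 15 years → 3 May 2021.
Office Delay Adjustment: +632 days → 25 January 2023.
Response Delay Deduction: −294 days → 6 April 2022.

2022-04-06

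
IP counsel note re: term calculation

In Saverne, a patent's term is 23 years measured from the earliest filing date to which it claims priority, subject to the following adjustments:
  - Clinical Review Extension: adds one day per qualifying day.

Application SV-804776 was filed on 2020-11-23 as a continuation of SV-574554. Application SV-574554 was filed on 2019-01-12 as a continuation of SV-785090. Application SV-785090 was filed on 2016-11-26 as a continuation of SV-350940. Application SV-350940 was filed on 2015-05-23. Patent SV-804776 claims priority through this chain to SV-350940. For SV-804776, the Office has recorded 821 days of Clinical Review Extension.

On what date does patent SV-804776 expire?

August 21, 2040

Earliest priority filing: 23 May 2015.
Base term: 23 May 2015 + 23 years → 23 May 2038.
Clinical Review Extension: +821 days → 21 August 2040.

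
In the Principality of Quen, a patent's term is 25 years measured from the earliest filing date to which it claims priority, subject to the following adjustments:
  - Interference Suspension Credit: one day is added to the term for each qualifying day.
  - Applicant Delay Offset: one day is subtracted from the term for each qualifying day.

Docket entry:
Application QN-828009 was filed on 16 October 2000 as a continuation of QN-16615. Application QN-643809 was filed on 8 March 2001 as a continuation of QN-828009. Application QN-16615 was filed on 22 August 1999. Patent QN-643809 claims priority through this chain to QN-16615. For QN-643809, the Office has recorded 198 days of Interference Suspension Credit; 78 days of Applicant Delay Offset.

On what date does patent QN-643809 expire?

Earliest priority filing: 22 August 1999.
Base term: 22 August 1999 + 25 years → 22 August 2024.
Interference Suspension Credit: +198 days → 8 March 2025.
Applicant Delay Offset: −78 days → 20 December 2024.

December 20, 2024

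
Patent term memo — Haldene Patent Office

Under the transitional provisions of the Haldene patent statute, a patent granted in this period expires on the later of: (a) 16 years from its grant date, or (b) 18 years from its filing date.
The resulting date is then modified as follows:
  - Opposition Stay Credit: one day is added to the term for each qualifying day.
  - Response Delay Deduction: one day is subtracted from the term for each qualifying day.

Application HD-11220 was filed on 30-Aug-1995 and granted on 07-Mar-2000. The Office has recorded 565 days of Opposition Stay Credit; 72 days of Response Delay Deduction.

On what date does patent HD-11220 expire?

July 13, 2017

(a) grant + 16 years → 7 March 2016.
(b) filing + 18 years → 30 August 2013.
Later of the two: 7 March 2016.
Opposition Stay Credit: +565 days → 23 September 2017.
Response Delay Deduction: −72 days → 13 July 2017.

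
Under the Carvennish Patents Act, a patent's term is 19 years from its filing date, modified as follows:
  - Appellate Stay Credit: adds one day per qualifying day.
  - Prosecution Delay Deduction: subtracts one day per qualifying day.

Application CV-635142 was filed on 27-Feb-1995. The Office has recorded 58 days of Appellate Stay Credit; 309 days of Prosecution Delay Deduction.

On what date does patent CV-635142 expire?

Base term: filing date + 19 years → 27 February 2014.
Appellate Stay Credit: +58 days → 26 April 2014.
Prosecution Delay Deduction: −309 days → 21 June 2013.

June 21, 2013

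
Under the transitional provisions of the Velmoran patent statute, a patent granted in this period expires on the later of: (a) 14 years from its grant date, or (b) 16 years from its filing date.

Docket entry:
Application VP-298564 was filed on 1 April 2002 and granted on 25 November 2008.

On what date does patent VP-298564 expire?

2022-11-25

(a) grant + 14 years → 25 November 2022.
(b) filing + 16 years → 1 April 2018.
Later of the two: 25 November 2022.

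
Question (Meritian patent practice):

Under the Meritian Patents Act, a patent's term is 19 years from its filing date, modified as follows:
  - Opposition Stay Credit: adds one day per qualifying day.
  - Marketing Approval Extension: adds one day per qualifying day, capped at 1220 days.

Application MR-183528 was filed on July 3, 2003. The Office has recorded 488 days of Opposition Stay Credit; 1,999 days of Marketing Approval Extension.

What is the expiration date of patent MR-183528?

March 7, 2027

Base term: filing date + 19 years → 3 July 2022.
Opposition Stay Credit: +488 days → 3 November 2023.
Marketing Approval Extension: 1999 days claimed exceeds the 1220-day cap, so +1220 days → 7 March 2027.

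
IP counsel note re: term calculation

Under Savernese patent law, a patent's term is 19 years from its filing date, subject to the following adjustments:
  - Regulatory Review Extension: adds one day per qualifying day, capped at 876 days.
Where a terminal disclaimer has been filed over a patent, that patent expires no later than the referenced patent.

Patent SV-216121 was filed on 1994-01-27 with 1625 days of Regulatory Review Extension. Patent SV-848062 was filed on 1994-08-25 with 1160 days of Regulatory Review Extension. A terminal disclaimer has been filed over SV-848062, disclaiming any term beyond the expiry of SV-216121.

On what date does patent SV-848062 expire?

2015-06-22

Natural term of SV-848062:
  Base: filing + 19 years → 25 August 2013.
  Regulatory Review Extension: 1160 days claimed exceeds the 876-day cap, so +876 days → 18 January 2016.
Expiry of referenced patent SV-216121:
  Base: filing + 19 years → 27 January 2013.
  Regulatory Review Extension: 1625 days claimed exceeds the 876-day cap, so +876 days → 22 June 2015.
Terminal disclaimer: SV-848062 expires on the earlier of 18 January 2016 and 22 June 2015.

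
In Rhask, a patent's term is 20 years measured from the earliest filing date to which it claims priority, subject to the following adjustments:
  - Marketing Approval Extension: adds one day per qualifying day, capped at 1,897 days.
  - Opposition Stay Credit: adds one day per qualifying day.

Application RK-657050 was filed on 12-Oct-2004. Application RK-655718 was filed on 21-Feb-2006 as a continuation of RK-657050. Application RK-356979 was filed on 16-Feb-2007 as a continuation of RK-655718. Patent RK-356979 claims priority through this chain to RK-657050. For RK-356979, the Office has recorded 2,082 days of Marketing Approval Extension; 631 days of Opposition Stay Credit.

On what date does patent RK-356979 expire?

Earliest priority filing: 12 October 2004.
Base term: 12 October 2004 + 20 years → 12 October 2024.
Marketing Approval Extension: 2082 days claimed exceeds the 1897-day cap, so +1897 days → 22 December 2029.
Opposition Stay Credit: +631 days → 14 September 2031.

2031-09-14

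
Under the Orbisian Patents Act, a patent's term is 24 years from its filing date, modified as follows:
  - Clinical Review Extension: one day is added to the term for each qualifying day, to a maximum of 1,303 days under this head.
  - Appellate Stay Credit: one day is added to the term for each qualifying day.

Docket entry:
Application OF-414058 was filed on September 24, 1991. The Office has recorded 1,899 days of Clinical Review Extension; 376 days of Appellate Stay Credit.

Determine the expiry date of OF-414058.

2020-04-29

Base term: filing date + 24 years → 24 September 2015.
Clinical Review Extension: 1899 days claimed exceeds the 1303-day cap, so +1303 days → 19 April 2019.
Appellate Stay Credit: +376 days → 29 April 2020.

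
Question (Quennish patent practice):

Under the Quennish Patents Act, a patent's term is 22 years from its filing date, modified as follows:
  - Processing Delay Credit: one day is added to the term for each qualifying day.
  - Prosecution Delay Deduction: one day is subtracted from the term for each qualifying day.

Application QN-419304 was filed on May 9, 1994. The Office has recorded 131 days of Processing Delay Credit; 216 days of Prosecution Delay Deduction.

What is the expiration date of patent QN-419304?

2016-02-14

Base term: filing date + 22 years → 9 May 2016.
Processing Delay Credit: +131 days → 17 September 2016.
Prosecution Delay Deduction: −216 days → 14 February 2016.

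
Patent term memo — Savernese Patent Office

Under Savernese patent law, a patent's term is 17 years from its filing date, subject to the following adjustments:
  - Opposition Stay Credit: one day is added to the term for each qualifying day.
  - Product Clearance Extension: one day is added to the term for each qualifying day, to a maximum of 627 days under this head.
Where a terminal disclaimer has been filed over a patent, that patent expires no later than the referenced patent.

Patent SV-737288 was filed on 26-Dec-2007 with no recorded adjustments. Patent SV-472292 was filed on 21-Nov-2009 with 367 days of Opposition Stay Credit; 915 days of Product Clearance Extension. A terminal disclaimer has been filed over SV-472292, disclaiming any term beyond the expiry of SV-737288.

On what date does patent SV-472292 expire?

2024-12-26

Natural term of SV-472292:
  Base: filing + 17 years → 21 November 2026.
  Opposition Stay Credit: +367 days → 23 November 2027.
  Product Clearance Extension: 915 days claimed exceeds the 627-day cap, so +627 days → 11 August 2029.
Expiry of referenced patent SV-737288:
  Base: filing + 17 years → 26 December 2024.
Terminal disclaimer: SV-472292 expires on the earlier of 11 August 2029 and 26 December 2024.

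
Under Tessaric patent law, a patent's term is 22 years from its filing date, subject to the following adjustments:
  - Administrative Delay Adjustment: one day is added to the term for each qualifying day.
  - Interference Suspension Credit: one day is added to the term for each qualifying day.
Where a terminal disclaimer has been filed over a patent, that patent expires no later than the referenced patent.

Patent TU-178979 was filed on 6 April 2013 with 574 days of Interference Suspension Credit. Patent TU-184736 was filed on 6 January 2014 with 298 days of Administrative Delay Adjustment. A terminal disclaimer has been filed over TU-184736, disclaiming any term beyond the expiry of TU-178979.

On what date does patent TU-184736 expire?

Natural term of TU-184736:
  Base: filing + 22 years → 6 January 2036.
  Administrative Delay Adjustment: +298 days → 30 October 2036.
Expiry of referenced patent TU-178979:
  Base: filing + 22 years → 6 April 2035.
  Interference Suspension Credit: +574 days → 31 October 2036.
Terminal disclaimer: TU-184736 expires on the earlier of 30 October 2036 and 31 October 2036.

October 30, 2036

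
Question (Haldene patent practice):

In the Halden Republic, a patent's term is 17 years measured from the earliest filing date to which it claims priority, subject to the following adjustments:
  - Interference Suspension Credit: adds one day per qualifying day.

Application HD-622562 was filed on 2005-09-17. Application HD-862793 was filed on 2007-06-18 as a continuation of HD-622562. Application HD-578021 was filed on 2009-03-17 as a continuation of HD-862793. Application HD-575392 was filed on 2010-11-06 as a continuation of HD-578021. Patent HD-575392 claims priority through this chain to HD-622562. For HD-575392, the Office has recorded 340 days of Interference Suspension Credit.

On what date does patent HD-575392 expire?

2023-08-23

Earliest priority filing: 17 September 2005.
Base term: 17 September 2005 + 17 years → 17 September 2022.
Interference Suspension Credit: +340 days → 23 August 2023.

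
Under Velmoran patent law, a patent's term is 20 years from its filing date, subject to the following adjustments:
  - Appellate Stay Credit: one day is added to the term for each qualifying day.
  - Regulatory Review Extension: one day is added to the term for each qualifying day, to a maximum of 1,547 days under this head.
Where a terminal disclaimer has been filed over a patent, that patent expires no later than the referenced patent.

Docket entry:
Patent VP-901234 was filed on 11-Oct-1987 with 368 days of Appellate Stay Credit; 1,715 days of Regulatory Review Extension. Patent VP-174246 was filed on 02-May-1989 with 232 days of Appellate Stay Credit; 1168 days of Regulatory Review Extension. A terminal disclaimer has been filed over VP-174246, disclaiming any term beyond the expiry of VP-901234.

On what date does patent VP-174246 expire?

January 7, 2013

Natural term of VP-174246:
  Base: filing + 20 years → 2 May 2009.
  Appellate Stay Credit: +232 days → 20 December 2009.
  Regulatory Review Extension: 1168 days (within the 1547-day cap) → +1168 days → 2 March 2013.
Expiry of referenced patent VP-901234:
  Base: filing + 20 years → 11 October 2007.
  Appellate Stay Credit: +368 days → 13 October 2008.
  Regulatory Review Extension: 1715 days claimed exceeds the 1547-day cap, so +1547 days → 7 January 2013.
Terminal disclaimer: VP-174246 expires on the earlier of 2 March 2013 and 7 January 2013.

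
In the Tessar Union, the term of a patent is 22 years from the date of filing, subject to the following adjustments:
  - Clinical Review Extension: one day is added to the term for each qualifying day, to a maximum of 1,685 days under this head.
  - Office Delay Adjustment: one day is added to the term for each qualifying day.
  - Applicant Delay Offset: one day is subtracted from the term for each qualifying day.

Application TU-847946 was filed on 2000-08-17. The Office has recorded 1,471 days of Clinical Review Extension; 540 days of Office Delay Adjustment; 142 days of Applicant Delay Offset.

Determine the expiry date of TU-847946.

Base term: filing date + 22 years → 17 August 2022.
Clinical Review Extension: 1471 days (within the 1685-day cap) → +1471 days → 27 August 2026.
Office Delay Adjustment: +540 days → 18 February 2028.
Applicant Delay Offset: −142 days → 29 September 2027.

2027-09-29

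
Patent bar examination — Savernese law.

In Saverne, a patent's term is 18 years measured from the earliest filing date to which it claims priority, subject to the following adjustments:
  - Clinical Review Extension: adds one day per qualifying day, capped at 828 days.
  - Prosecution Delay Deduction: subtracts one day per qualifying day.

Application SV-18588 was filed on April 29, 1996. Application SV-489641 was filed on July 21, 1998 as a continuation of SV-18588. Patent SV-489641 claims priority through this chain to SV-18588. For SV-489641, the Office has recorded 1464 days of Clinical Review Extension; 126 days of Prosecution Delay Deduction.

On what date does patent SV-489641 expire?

Earliest priority filing: 29 April 1996.
Base term: 29 April 1996 + 18 years → 29 April 2014.
Clinical Review Extension: 1464 days claimed exceeds the 828-day cap, so +828 days → 4 August 2016.
Prosecution Delay Deduction: −126 days → 31 March 2016.

2016-03-31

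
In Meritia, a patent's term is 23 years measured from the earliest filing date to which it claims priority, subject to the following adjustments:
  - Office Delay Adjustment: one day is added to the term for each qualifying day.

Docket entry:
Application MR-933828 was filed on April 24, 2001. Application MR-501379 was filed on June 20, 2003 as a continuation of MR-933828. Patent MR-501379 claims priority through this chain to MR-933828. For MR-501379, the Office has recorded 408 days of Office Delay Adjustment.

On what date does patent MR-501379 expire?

2025-06-06

Earliest priority filing: 24 April 2001.
Base term: 24 April 2001 + 23 years → 24 April 2024.
Office Delay Adjustment: +408 days → 6 June 2025.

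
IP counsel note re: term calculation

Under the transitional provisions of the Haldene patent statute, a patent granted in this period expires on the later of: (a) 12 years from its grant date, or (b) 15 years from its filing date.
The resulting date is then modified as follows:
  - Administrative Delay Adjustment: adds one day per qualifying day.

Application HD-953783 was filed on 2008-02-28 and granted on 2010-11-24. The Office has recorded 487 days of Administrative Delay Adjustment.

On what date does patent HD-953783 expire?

2024-06-29

(a) grant + 12 years → 24 November 2022.
(b) filing + 15 years → 28 February 2023.
Later of the two: 28 February 2023.
Administrative Delay Adjustment: +487 days → 29 June 2024.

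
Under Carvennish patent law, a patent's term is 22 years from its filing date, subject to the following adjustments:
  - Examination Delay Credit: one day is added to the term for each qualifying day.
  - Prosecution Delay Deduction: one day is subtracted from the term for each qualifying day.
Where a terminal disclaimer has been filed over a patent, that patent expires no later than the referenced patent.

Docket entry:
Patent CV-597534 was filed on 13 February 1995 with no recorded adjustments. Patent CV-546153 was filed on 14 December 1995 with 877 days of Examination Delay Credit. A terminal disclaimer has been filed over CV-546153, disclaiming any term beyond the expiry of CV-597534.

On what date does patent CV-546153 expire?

February 13, 2017

Natural term of CV-546153:
  Base: filing + 22 years → 14 December 2017.
  Examination Delay Credit: +877 days → 9 May 2020.
Expiry of referenced patent CV-597534:
  Base: filing + 22 years → 13 February 2017.
Terminal disclaimer: CV-546153 expires on the earlier of 9 May 2020 and 13 February 2017.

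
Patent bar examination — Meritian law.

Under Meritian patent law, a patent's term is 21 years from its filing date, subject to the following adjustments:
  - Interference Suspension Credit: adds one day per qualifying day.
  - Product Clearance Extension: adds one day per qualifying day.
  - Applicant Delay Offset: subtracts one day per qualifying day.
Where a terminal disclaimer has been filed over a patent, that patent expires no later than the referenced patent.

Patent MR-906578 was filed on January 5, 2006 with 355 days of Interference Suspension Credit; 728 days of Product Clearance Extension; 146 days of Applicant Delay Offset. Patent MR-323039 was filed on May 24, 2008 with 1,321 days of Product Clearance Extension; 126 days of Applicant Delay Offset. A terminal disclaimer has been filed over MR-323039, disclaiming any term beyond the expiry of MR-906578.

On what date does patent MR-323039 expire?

July 30, 2029

Natural term of MR-323039:
  Base: filing + 21 years → 24 May 2029.
  Product Clearance Extension: +1321 days → 4 January 2033.
  Applicant Delay Offset: −126 days → 31 August 2032.
Expiry of referenced patent MR-906578:
  Base: filing + 21 years → 5 January 2027.
  Interference Suspension Credit: +355 days → 26 December 2027.
  Product Clearance Extension: +728 days → 23 December 2029.
  Applicant Delay Offset: −146 days → 30 July 2029.
Terminal disclaimer: MR-323039 expires on the earlier of 31 August 2032 and 30 July 2029.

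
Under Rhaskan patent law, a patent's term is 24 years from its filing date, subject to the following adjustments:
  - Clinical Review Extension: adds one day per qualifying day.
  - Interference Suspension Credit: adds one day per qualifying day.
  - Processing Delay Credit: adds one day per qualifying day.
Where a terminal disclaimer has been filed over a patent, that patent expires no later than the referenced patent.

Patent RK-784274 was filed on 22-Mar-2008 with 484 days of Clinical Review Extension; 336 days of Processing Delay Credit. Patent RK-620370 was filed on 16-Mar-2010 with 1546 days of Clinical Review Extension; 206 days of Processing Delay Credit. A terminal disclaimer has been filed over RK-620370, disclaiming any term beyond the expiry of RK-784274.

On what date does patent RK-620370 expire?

Natural term of RK-620370:
  Base: filing + 24 years → 16 March 2034.
  Clinical Review Extension: +1546 days → 9 June 2038.
  Processing Delay Credit: +206 days → 1 January 2039.
Expiry of referenced patent RK-784274:
  Base: filing + 24 years → 22 March 2032.
  Clinical Review Extension: +484 days → 19 July 2033.
  Processing Delay Credit: +336 days → 20 June 2034.
Terminal disclaimer: RK-620370 expires on the earlier of 1 January 2039 and 20 June 2034.

June 20, 2034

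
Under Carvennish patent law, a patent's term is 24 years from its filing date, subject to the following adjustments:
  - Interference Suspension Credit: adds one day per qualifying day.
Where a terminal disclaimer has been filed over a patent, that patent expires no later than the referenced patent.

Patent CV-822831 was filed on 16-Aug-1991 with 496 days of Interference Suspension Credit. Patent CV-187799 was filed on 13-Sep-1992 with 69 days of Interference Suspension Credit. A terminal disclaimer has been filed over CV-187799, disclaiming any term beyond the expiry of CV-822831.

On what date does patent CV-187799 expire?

Natural term of CV-187799:
  Base: filing + 24 years → 13 September 2016.
  Interference Suspension Credit: +69 days → 21 November 2016.
Expiry of referenced patent CV-822831:
  Base: filing + 24 years → 16 August 2015.
  Interference Suspension Credit: +496 days → 24 December 2016.
Terminal disclaimer: CV-187799 expires on the earlier of 21 November 2016 and 24 December 2016.

November 21, 2016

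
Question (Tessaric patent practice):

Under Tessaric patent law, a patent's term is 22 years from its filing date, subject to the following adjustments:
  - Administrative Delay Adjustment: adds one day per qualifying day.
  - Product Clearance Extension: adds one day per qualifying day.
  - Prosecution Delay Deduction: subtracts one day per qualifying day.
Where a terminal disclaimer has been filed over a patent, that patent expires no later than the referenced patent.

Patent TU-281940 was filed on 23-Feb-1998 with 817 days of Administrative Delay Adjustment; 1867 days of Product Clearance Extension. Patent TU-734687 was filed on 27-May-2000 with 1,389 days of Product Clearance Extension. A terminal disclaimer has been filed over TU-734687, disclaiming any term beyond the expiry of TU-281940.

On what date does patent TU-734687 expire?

Natural term of TU-734687:
  Base: filing + 22 years → 27 May 2022.
  Product Clearance Extension: +1389 days → 16 March 2026.
Expiry of referenced patent TU-281940:
  Base: filing + 22 years → 23 February 2020.
  Administrative Delay Adjustment: +817 days → 20 May 2022.
  Product Clearance Extension: +1867 days → 30 June 2027.
Terminal disclaimer: TU-734687 expires on the earlier of 16 March 2026 and 30 June 2027.

2026-03-16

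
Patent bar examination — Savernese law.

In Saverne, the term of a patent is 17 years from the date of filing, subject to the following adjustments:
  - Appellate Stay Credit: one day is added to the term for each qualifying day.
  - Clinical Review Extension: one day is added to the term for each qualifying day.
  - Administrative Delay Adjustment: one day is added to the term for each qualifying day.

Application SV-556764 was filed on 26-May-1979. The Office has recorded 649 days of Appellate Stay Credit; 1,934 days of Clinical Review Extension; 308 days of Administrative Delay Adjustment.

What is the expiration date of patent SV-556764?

Base term: filing date + 17 years → 26 May 1996.
Appellate Stay Credit: +649 days → 6 March 1998.
Clinical Review Extension: +1934 days → 22 June 2003.
Administrative Delay Adjustment: +308 days → 25 April 2004.

2004-04-25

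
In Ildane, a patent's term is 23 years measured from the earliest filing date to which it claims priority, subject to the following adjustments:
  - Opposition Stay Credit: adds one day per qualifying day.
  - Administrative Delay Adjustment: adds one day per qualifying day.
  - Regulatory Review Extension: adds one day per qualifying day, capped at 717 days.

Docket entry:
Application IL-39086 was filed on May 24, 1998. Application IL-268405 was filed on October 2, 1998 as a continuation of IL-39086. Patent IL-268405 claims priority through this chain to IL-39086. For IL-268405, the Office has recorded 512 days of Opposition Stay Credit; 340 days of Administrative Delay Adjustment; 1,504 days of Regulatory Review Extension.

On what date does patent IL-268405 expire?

Earliest priority filing: 24 May 1998.
Base term: 24 May 1998 + 23 years → 24 May 2021.
Opposition Stay Credit: +512 days → 18 October 2022.
Administrative Delay Adjustment: +340 days → 23 September 2023.
Regulatory Review Extension: 1504 days claimed exceeds the 717-day cap, so +717 days → 9 September 2025.

September 9, 2025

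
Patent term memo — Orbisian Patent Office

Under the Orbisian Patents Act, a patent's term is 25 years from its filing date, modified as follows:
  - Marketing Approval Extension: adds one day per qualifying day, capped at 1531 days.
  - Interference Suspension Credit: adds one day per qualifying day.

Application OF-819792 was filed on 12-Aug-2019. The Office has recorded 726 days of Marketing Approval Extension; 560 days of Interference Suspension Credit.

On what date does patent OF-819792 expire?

February 19, 2048

Base term: filing date + 25 years → 12 August 2044.
Marketing Approval Extension: 726 days (within the 1531-day cap) → +726 days → 8 August 2046.
Interference Suspension Credit: +560 days → 19 February 2048.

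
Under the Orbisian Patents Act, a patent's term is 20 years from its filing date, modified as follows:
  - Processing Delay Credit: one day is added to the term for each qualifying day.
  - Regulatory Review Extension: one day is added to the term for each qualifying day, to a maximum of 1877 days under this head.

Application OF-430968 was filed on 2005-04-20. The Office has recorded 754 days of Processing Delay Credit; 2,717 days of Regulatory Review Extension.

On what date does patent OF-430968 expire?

2032-07-03

Base term: filing date + 20 years → 20 April 2025.
Processing Delay Credit: +754 days → 14 May 2027.
Regulatory Review Extension: 2717 days claimed exceeds the 1877-day cap, so +1877 days → 3 July 2032.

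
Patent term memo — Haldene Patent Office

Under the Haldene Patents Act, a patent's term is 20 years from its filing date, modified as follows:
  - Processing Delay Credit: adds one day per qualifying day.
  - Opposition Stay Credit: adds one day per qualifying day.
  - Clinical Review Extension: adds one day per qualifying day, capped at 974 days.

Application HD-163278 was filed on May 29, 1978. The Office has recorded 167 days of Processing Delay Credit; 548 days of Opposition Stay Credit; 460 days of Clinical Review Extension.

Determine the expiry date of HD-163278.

August 16, 2001

Base term: filing date + 20 years → 29 May 1998.
Processing Delay Credit: +167 days → 12 November 1998.
Opposition Stay Credit: +548 days → 13 May 2000.
Clinical Review Extension: 460 days (within the 974-day cap) → +460 days → 16 August 2001.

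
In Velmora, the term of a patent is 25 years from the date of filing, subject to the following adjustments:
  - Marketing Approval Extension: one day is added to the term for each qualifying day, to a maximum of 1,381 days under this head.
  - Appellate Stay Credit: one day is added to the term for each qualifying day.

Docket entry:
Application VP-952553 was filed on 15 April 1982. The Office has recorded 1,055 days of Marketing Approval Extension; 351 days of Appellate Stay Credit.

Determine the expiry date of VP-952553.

Base term: filing date + 25 years → 15 April 2007.
Marketing Approval Extension: 1055 days (within the 1381-day cap) → +1055 days → 5 March 2010.
Appellate Stay Credit: +351 days → 19 February 2011.

February 19, 2011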